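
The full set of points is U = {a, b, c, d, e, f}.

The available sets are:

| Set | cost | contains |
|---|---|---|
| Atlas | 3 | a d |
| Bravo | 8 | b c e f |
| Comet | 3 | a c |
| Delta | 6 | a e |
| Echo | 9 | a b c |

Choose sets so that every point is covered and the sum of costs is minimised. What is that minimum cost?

Atlas, Bravo together cover every point (Atlas ∪ Bravo = {a, b, c, d, e, f}); total cost 3 + 8 = 11.
No covering selection has total cost below 11.

11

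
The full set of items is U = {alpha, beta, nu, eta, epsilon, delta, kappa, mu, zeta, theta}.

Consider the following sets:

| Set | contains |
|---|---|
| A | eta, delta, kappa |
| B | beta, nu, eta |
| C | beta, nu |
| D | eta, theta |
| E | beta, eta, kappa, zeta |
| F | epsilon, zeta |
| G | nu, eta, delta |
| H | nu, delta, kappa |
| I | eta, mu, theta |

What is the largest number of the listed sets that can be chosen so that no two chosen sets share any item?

D, F, H are pairwise disjoint (D={eta,theta}; F={epsilon,zeta}; H={nu,delta,kappa}).
Every remaining set overlaps one of these, and no 4 of the listed sets are pairwise disjoint, so 3 is the maximum.

3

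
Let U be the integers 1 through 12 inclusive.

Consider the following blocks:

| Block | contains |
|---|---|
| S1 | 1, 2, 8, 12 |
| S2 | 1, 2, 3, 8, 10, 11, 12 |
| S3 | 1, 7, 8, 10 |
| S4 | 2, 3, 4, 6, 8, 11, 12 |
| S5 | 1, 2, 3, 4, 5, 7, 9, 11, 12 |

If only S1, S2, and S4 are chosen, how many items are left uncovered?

Union of S1, S2, S4 = {1, 2, 3, 4, 6, 8, 10, 11, 12}.
Not covered: 5, 7, 9 — 3 items.

3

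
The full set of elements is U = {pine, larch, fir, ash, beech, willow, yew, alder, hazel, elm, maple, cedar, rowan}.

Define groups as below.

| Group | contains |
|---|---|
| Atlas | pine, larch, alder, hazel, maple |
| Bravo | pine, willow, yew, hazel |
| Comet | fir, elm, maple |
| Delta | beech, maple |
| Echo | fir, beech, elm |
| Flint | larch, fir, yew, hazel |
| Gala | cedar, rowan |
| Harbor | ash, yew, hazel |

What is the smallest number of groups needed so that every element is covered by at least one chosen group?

Atlas and Bravo and Echo and Gala and Harbor together: Atlas ∪ Bravo ∪ Echo ∪ Gala ∪ Harbor = {pine, larch, fir, ash, beech, willow, yew, alder, hazel, elm, maple, cedar, rowan} — every element is covered.
No 4 of the 8 groups cover everything (all 70 combinations miss at least one element), so 5 is optimal.

5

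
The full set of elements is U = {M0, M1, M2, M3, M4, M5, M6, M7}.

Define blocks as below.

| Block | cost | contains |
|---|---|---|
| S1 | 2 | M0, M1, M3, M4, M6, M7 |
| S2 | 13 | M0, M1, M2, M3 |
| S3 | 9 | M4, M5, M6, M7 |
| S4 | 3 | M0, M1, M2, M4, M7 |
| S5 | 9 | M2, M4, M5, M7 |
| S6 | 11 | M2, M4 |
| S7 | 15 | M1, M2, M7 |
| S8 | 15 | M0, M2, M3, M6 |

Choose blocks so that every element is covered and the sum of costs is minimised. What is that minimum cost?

S1, S5 together cover every element (S1 ∪ S5 = {M0, M1, M2, M3, M4, M5, M6, M7}); total cost 2 + 9 = 11.
The greedy pick S1, S4, S3 costs 14; no covering selection beats 11.

11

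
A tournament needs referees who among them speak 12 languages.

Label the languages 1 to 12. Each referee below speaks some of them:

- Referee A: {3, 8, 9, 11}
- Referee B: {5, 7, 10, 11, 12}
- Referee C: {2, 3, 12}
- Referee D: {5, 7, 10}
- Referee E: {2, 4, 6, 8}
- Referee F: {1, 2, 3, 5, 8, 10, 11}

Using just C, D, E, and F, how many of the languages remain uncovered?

Union of C, D, E, F = {1, 2, 3, 4, 5, 6, 7, 8, 10, 11, 12}.
Not covered: 9 — 1 language.

1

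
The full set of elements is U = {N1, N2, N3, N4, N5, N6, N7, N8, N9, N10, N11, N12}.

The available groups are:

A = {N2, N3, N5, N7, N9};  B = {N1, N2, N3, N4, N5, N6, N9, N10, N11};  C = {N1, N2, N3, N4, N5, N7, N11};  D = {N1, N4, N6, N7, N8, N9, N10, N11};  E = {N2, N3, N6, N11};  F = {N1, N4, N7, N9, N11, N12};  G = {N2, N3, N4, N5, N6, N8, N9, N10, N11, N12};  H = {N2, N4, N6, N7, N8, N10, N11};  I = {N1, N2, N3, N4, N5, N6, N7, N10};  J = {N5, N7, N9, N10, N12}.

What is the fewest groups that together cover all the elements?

2

G and I together: G ∪ I = {N1, N2, N3, N4, N5, N6, N7, N8, N9, N10, N11, N12} — every element is covered.
No single group has all 12 elements (the largest, G, has 10), so 2 is optimal.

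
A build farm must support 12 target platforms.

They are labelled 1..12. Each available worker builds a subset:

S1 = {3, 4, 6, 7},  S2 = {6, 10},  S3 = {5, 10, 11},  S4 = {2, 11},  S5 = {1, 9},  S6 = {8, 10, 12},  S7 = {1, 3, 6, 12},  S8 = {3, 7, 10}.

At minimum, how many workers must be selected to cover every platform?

Take {S1, S3, S4, S5, S6}. Their union is {1, 2, 3, 4, 5, 6, 7, 8, 9, 10, 11, 12}, which is all 12 platforms.
No 4 of the 8 workers cover everything (all 70 combinations miss at least one platform), so 5 is optimal.

5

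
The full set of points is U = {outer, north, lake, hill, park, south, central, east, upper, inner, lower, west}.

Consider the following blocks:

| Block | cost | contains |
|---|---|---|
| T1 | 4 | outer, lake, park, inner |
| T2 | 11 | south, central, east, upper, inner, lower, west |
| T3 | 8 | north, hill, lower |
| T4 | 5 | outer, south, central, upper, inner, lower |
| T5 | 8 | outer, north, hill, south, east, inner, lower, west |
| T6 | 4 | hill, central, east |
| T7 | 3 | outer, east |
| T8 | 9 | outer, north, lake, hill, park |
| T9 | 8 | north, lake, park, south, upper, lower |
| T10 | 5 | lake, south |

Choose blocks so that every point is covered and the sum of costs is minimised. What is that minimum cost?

17

T1, T4, T5 together cover every point (T1 ∪ T4 ∪ T5 = {outer, north, lake, hill, park, south, central, east, upper, inner, lower, west}); total cost 4 + 5 + 8 = 17.
No covering selection has total cost below 17.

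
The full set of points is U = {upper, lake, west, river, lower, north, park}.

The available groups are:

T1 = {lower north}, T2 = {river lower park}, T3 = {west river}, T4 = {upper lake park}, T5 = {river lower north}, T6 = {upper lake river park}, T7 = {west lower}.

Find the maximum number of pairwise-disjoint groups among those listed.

3

T1, T3, T4 are pairwise disjoint (T1={lower,north}; T3={west,river}; T4={upper,lake,park}).
Every remaining group overlaps one of these, and no 4 of the listed groups are pairwise disjoint, so 3 is the maximum.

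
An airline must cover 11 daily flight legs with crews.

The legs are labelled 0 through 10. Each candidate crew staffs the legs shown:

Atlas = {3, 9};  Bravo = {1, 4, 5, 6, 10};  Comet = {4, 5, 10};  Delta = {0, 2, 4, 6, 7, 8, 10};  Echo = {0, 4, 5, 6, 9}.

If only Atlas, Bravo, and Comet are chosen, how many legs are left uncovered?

Union of Atlas, Bravo, Comet = {1, 3, 4, 5, 6, 9, 10}.
Not covered: 0, 2, 7, 8 — 4 legs.

4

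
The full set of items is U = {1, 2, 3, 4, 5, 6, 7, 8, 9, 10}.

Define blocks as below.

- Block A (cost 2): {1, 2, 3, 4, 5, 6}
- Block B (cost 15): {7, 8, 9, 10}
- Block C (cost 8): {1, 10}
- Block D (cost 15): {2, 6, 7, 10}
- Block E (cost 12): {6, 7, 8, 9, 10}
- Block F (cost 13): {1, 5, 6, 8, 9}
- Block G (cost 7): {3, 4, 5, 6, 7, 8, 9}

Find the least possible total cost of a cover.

14

A, E together cover every item (A ∪ E = {1, 2, 3, 4, 5, 6, 7, 8, 9, 10}); total cost 2 + 12 = 14.
The greedy pick A, G, C costs 17; no covering selection beats 14.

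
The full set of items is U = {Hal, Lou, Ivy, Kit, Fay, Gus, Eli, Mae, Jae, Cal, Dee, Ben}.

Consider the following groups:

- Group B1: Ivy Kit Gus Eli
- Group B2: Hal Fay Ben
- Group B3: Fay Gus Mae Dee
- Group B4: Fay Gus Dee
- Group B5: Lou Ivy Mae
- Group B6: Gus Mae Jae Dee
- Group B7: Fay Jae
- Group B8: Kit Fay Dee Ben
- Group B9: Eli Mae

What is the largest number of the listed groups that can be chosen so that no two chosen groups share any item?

2

B8, B9 are pairwise disjoint (B8={Kit,Fay,Dee,Ben}; B9={Eli,Mae}).
Every remaining group overlaps one of these, and no 3 of the listed groups are pairwise disjoint, so 2 is the maximum.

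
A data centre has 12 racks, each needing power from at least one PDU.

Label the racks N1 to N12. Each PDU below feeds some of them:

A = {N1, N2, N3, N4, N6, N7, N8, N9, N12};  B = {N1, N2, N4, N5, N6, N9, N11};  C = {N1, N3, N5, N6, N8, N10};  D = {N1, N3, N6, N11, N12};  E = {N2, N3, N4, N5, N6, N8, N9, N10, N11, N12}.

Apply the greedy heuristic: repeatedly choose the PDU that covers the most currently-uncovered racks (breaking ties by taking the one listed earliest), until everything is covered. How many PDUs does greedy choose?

Greedy: pick E (covers 10 new) → pick A (covers 2 new). Total picks: 2.

2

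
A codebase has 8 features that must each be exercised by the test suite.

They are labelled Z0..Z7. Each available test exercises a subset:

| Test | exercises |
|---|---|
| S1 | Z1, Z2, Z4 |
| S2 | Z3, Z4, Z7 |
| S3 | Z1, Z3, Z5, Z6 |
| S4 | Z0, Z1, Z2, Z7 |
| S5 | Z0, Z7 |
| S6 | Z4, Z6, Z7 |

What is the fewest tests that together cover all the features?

Take {S2, S3, S4}. Their union is {Z0, Z1, Z2, Z3, Z4, Z5, Z6, Z7}, which is all 8 features.
Only S3 contains Z5, so S3 is forced; the remaining 4 features need at least 2 more tests (each remaining test adds at most 3) — so at least 3 tests are needed, and 3 is optimal.

3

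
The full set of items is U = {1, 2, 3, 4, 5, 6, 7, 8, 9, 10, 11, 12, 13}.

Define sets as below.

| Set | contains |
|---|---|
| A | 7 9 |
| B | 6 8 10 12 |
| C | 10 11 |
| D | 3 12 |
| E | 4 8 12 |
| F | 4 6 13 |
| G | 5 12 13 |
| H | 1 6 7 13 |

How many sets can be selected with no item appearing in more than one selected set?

4

A, C, D, F are pairwise disjoint (A={7,9}; C={10,11}; D={3,12}; F={4,6,13}).
Every remaining set overlaps one of these, and no 5 of the listed sets are pairwise disjoint, so 4 is the maximum.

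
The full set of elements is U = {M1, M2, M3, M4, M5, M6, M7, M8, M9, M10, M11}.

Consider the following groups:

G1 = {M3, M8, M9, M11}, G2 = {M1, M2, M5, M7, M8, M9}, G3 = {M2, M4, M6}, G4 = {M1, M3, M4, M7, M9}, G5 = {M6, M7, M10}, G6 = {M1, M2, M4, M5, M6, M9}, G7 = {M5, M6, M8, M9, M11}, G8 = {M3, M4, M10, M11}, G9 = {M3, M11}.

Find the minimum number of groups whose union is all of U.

3

Take {G2, G3, G8}. Their union is {M1, M2, M3, M4, M5, M6, M7, M8, M9, M10, M11}, which is all 11 elements.
No 2 of the 9 groups cover everything (all 36 combinations miss at least one element), so 3 is optimal.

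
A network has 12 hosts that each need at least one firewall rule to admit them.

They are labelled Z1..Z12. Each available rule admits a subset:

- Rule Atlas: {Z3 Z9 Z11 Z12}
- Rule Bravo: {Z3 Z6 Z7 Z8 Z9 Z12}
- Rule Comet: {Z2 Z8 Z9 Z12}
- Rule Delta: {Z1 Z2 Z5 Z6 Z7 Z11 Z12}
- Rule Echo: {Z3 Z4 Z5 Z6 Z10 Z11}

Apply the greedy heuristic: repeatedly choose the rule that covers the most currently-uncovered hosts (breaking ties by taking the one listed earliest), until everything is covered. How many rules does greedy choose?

3

Greedy: pick Delta (covers 7 new) → pick Bravo (covers 3 new) → pick Echo (covers 2 new). Total picks: 3.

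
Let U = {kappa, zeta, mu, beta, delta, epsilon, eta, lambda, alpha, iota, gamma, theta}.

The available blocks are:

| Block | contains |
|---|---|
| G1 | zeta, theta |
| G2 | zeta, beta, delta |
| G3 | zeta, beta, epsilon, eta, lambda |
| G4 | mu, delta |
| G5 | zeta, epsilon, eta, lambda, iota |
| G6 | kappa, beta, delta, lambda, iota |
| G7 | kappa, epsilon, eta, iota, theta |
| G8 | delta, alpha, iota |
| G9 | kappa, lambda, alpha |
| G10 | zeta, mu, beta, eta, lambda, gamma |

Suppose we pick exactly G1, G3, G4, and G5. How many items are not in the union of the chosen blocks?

3

Union of G1, G3, G4, G5 = {zeta, mu, beta, delta, epsilon, eta, lambda, iota, theta}.
Not covered: kappa, alpha, gamma — 3 items.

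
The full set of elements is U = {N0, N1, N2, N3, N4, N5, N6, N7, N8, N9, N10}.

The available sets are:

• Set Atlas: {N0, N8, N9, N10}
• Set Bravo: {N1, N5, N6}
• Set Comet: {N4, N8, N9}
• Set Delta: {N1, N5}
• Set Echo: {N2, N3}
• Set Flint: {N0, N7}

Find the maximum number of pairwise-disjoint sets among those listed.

Comet, Delta, Echo, Flint are pairwise disjoint (Comet={N4,N8,N9}; Delta={N1,N5}; Echo={N2,N3}; Flint={N0,N7}).
Every remaining set overlaps one of these, and no 5 of the listed sets are pairwise disjoint, so 4 is the maximum.

4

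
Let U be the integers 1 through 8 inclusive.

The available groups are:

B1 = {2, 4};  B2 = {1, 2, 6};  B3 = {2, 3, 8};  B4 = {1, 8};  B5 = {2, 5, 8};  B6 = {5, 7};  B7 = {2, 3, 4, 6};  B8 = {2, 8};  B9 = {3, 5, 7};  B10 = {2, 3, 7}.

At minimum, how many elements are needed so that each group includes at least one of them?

The 3 elements {2, 5, 8} hit every group.
The groups B4, B6, B7 are pairwise disjoint, so any hitting set needs a separate element for each — at least 3. Hence 3 is optimal.

3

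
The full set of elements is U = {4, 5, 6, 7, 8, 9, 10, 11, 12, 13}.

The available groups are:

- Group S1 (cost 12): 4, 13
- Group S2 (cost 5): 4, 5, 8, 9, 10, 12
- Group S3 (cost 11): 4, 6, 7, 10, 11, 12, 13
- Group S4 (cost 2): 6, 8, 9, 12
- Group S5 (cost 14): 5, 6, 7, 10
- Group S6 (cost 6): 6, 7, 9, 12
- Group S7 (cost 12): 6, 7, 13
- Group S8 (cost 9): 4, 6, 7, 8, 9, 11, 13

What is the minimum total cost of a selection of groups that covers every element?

S2, S8 together cover every element (S2 ∪ S8 = {4, 5, 6, 7, 8, 9, 10, 11, 12, 13}); total cost 5 + 9 = 14.
The greedy pick S4, S2, S8 costs 16; no covering selection beats 14.

14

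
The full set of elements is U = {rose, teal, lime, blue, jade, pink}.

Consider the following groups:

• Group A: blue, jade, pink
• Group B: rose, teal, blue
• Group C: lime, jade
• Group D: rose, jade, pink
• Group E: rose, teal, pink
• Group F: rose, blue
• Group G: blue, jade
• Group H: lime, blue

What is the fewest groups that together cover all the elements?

3

A, B, and C cover everything between them: the union {rose, teal, lime, blue, jade, pink} is all of U.
No 2 of the 8 groups cover everything (all 28 combinations miss at least one element), so 3 is optimal.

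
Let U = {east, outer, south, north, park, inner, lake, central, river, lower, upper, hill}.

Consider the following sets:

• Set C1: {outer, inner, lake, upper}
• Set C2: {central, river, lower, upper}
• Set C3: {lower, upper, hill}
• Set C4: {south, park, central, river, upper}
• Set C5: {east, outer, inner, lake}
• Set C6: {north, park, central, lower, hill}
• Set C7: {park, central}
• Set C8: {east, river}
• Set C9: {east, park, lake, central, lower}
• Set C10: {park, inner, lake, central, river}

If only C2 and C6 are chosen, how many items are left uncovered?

5

Union of C2, C6 = {north, park, central, river, lower, upper, hill}.
Not covered: east, outer, south, inner, lake — 5 items.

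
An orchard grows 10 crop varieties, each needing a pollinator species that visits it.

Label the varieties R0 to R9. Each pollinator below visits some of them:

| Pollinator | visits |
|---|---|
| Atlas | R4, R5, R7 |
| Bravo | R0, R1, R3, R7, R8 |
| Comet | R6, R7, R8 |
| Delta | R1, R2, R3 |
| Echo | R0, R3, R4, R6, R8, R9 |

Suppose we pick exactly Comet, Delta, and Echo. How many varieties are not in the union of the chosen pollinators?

1

Union of Comet, Delta, Echo = {R0, R1, R2, R3, R4, R6, R7, R8, R9}.
Not covered: R5 — 1 variety.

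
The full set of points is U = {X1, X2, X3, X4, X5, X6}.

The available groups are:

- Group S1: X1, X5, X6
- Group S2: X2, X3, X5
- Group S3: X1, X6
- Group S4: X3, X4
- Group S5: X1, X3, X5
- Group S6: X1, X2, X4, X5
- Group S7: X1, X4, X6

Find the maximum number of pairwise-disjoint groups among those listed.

2

S1, S4 are pairwise disjoint (S1={X1,X5,X6}; S4={X3,X4}).
Every remaining group overlaps one of these, and no 3 of the listed groups are pairwise disjoint, so 2 is the maximum.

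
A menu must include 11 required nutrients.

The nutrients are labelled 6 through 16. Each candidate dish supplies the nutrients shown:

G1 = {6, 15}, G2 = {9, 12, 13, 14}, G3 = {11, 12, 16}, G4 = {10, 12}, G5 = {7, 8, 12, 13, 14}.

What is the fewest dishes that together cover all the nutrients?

Take {G1, G2, G3, G4, G5}. Their union is {6, 7, 8, 9, 10, 11, 12, 13, 14, 15, 16}, which is all 11 nutrients.
Only G2 contains 9, so G2 is forced; the remaining 7 nutrients need at least 4 more dishes (each remaining dish adds at most 2) — so at least 5 dishes are needed, and 5 is optimal.

5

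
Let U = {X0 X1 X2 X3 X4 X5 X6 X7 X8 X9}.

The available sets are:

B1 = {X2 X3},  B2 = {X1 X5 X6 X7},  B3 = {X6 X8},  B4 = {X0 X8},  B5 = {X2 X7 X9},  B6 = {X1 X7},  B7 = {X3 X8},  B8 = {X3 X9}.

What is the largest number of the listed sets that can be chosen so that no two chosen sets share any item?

3

B1, B4, B6 are pairwise disjoint (B1={X2,X3}; B4={X0,X8}; B6={X1,X7}).
Every remaining set overlaps one of these, and no 4 of the listed sets are pairwise disjoint, so 3 is the maximum.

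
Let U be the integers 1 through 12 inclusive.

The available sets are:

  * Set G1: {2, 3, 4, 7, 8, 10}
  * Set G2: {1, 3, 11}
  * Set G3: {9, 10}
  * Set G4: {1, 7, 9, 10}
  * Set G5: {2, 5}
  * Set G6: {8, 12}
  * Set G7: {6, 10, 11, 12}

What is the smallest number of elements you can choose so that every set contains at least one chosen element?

H = {2, 3, 10, 12} meets every set (each contains at least one member of H), and |H| = 4.
The sets G2, G3, G5, G6 are pairwise disjoint, so any hitting set needs a separate element for each — at least 4. Hence 4 is optimal.

4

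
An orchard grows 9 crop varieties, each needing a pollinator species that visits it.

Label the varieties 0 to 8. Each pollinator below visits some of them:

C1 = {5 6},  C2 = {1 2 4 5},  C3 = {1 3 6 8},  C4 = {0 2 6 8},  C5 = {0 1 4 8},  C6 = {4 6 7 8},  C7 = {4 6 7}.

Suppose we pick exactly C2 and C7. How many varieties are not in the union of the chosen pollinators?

3

Union of C2, C7 = {1, 2, 4, 5, 6, 7}.
Not covered: 0, 3, 8 — 3 varieties.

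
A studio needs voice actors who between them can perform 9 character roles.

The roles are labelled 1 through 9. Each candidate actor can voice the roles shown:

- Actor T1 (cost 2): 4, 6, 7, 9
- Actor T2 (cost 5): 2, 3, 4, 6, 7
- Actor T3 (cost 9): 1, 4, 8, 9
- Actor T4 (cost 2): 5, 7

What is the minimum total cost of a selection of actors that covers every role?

16

T2, T3, T4 together cover every role (T2 ∪ T3 ∪ T4 = {1, 2, 3, 4, 5, 6, 7, 8, 9}); total cost 5 + 9 + 2 = 16.
The greedy pick T1, T4, T2, T3 costs 18; no covering selection beats 16.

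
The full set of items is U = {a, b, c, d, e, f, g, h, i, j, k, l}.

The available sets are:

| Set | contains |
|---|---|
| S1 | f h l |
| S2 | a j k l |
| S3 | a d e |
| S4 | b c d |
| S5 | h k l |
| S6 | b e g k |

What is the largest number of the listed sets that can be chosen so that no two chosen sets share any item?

2

S2, S4 are pairwise disjoint (S2={a,j,k,l}; S4={b,c,d}).
Every remaining set overlaps one of these, and no 3 of the listed sets are pairwise disjoint, so 2 is the maximum.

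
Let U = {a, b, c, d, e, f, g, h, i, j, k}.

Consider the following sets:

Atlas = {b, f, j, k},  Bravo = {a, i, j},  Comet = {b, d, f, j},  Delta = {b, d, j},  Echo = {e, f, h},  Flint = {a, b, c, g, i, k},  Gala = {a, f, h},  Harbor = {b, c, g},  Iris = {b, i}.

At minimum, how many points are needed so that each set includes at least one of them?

3

The 3 points {b, h, j} hit every set.
The sets Bravo, Echo, Harbor are pairwise disjoint, so any hitting set needs a separate point for each — at least 3. Hence 3 is optimal.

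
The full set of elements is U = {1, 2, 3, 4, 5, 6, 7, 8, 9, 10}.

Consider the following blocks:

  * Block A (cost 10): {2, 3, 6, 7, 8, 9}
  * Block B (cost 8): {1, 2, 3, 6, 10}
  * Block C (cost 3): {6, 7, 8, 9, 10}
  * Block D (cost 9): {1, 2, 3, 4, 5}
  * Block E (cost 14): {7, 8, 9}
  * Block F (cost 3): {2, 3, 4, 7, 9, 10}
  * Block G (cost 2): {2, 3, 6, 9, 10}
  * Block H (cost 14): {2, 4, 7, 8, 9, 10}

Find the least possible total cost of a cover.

C, D together cover every element (C ∪ D = {1, 2, 3, 4, 5, 6, 7, 8, 9, 10}); total cost 3 + 9 = 12.
The greedy pick G, C, D costs 14; no covering selection beats 12.

12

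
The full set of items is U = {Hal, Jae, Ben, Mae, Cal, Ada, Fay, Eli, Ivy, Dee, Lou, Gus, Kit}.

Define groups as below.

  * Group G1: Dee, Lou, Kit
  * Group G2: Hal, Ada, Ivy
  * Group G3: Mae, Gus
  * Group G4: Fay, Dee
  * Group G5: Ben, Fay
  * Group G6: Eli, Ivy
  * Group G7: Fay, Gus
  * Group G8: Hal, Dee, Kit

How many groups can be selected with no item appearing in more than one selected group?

G3, G5, G6, G8 are pairwise disjoint (G3={Mae,Gus}; G5={Ben,Fay}; G6={Eli,Ivy}; G8={Hal,Dee,Kit}).
Every remaining group overlaps one of these, and no 5 of the listed groups are pairwise disjoint, so 4 is the maximum.

4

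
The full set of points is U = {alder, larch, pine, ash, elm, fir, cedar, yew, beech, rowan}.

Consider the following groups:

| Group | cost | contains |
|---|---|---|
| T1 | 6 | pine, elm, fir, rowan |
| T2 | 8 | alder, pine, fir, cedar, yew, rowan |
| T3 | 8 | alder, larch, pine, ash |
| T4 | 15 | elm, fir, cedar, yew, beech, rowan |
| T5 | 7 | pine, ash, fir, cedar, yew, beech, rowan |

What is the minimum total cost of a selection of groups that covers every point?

21

T1, T3, T5 together cover every point (T1 ∪ T3 ∪ T5 = {alder, larch, pine, ash, elm, fir, cedar, yew, beech, rowan}); total cost 6 + 8 + 7 = 21.
No covering selection has total cost below 21.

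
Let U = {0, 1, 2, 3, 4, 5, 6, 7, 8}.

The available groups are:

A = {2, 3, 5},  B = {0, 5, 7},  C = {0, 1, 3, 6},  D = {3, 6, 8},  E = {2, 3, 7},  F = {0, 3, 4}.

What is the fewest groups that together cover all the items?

5

A, B, C, D, and F cover everything between them: the union {0, 1, 2, 3, 4, 5, 6, 7, 8} is all of U.
No 4 of the 6 groups cover everything (all 15 combinations miss at least one item), so 5 is optimal.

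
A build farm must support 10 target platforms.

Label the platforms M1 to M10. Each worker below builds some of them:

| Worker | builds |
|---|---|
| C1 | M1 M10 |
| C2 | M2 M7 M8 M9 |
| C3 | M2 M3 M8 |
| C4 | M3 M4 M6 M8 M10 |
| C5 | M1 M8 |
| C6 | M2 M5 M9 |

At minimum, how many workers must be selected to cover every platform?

4

Take {C1, C2, C4, C6}. Their union is {M1, M2, M3, M4, M5, M6, M7, M8, M9, M10}, which is all 10 platforms.
No 3 of the 6 workers cover everything (all 20 combinations miss at least one platform), so 4 is optimal.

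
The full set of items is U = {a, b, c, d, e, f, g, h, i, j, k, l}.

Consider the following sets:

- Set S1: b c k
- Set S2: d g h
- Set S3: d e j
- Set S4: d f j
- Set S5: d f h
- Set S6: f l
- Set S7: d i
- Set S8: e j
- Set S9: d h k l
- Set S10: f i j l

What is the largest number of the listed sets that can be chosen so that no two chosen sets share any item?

4

S1, S2, S6, S8 are pairwise disjoint (S1={b,c,k}; S2={d,g,h}; S6={f,l}; S8={e,j}).
Every remaining set overlaps one of these, and no 5 of the listed sets are pairwise disjoint, so 4 is the maximum.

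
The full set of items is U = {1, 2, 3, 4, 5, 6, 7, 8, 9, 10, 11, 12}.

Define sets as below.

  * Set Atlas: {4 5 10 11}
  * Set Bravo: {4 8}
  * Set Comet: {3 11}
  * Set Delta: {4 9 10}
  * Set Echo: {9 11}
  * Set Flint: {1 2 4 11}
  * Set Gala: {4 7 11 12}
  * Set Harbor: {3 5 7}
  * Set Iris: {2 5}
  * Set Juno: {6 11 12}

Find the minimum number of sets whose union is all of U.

Bravo and Delta and Flint and Harbor and Juno together: Bravo ∪ Delta ∪ Flint ∪ Harbor ∪ Juno = {1, 2, 3, 4, 5, 6, 7, 8, 9, 10, 11, 12} — every item is covered.
Only Bravo contains 8, so Bravo is forced; the remaining 10 items need at least 4 more sets (each remaining set adds at most 3) — so at least 5 sets are needed, and 5 is optimal.

5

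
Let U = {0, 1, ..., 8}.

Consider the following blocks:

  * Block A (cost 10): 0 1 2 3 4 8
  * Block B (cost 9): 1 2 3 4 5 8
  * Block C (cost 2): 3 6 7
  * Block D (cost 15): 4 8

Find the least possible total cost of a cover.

A, B, C together cover every point (A ∪ B ∪ C = {0, 1, 2, 3, 4, 5, 6, 7, 8}); total cost 10 + 9 + 2 = 21.
No covering selection has total cost below 21.

21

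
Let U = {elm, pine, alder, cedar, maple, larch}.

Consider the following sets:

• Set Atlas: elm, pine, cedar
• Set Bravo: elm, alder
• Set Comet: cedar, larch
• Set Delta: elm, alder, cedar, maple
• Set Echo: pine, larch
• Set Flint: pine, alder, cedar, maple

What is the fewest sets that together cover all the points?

Take {Delta, Echo}. Their union is {elm, pine, alder, cedar, maple, larch}, which is all 6 points.
No single set has all 6 points (the largest, Delta, has 4), so 2 is optimal.

2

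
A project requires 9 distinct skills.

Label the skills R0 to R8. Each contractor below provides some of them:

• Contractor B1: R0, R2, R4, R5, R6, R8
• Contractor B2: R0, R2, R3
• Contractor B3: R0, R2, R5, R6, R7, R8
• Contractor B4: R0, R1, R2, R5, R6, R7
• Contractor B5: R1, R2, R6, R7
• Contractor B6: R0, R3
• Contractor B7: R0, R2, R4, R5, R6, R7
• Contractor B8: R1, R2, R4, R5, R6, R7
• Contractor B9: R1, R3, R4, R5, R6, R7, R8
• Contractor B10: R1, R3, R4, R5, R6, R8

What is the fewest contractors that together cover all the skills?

B3 and B10 together: B3 ∪ B10 = {R0, R1, R2, R3, R4, R5, R6, R7, R8} — every skill is covered.
No single contractor has all 9 skills (the largest, B9, has 7), so 2 is optimal.

2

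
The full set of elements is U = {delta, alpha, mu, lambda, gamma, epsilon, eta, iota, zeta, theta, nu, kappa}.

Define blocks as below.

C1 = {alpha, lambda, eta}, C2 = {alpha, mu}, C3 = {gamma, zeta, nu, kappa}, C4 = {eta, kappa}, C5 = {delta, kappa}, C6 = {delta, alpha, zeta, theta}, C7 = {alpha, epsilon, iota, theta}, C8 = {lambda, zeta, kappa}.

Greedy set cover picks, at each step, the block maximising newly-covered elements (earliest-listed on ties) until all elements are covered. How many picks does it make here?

5

Greedy: pick C3 (covers 4 new) → pick C7 (covers 4 new) → pick C1 (covers 2 new) → pick C2 (covers 1 new) → pick C5 (covers 1 new). Total picks: 5.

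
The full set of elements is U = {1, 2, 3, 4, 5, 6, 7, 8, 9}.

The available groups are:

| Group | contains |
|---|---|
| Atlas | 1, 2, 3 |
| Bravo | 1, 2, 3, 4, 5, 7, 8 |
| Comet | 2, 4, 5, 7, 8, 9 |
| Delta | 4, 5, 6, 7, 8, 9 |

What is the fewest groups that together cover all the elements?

Take {Atlas, Delta}. Their union is {1, 2, 3, 4, 5, 6, 7, 8, 9}, which is all 9 elements.
No single group has all 9 elements (the largest, Bravo, has 7), so 2 is optimal.

2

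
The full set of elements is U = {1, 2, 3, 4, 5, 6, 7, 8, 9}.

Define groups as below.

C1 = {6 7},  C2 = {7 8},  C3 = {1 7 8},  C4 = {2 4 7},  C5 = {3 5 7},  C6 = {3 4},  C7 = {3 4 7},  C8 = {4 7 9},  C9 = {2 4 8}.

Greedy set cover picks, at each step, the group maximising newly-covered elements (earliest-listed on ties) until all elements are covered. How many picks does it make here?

5

Greedy: pick C3 (covers 3 new) → pick C4 (covers 2 new) → pick C5 (covers 2 new) → pick C1 (covers 1 new) → pick C8 (covers 1 new). Total picks: 5.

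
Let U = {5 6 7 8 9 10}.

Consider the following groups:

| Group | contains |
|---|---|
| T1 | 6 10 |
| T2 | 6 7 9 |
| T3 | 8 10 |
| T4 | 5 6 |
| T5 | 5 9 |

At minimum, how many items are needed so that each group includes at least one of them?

The 3 items {5, 6, 8} hit every group.
No choice of 2 items meets every group, so 3 is the minimum.

3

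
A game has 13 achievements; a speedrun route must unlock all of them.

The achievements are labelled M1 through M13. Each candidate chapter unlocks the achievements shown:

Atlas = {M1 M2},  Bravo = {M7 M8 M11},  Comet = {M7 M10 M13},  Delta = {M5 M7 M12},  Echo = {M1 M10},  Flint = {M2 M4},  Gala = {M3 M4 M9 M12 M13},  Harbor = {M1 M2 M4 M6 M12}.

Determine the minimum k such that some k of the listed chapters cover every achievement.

5

Take {Bravo, Comet, Delta, Gala, Harbor}. Their union is {M1, M2, M3, M4, M5, M6, M7, M8, M9, M10, M11, M12, M13}, which is all 13 achievements.
No 4 of the 8 chapters cover everything (all 70 combinations miss at least one achievement), so 5 is optimal.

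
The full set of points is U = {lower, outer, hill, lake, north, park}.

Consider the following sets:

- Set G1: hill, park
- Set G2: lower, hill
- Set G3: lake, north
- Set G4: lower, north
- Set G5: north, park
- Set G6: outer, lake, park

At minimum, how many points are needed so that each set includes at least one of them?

H = {outer, hill, north} meets every set (each contains at least one member of H), and |H| = 3.
No choice of 2 points meets every set, so 3 is the minimum.

3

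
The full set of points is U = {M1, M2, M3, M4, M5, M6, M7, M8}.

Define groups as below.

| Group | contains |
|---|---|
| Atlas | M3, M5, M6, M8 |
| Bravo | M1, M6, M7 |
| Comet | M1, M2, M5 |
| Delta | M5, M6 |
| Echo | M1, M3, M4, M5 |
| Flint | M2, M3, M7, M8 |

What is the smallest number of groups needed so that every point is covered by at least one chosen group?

3

Take {Bravo, Echo, Flint}. Their union is {M1, M2, M3, M4, M5, M6, M7, M8}, which is all 8 points.
Only Echo contains M4, so Echo is forced; the remaining 4 points need at least 2 more groups (each remaining group adds at most 3) — so at least 3 groups are needed, and 3 is optimal.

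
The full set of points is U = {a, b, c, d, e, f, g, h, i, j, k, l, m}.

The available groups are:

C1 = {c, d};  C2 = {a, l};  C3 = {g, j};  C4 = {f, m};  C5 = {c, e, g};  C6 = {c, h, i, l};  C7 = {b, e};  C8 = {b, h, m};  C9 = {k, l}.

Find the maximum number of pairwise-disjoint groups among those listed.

C1, C2, C3, C4, C7 are pairwise disjoint (C1={c,d}; C2={a,l}; C3={g,j}; C4={f,m}; C7={b,e}).
Every remaining group overlaps one of these, and no 6 of the listed groups are pairwise disjoint, so 5 is the maximum.

5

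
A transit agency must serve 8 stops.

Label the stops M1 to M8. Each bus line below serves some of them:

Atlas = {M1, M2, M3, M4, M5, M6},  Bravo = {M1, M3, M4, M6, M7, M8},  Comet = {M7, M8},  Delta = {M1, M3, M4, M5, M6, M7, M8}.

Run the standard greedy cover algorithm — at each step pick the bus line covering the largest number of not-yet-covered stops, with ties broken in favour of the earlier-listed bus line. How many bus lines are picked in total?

2

Greedy: pick Delta (covers 7 new) → pick Atlas (covers 1 new). Total picks: 2.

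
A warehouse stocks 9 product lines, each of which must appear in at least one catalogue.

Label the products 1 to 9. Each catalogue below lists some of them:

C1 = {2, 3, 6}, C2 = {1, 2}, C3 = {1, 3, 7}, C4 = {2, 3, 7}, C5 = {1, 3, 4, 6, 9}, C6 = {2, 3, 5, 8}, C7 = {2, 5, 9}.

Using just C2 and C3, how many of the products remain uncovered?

5

Union of C2, C3 = {1, 2, 3, 7}.
Not covered: 4, 5, 6, 8, 9 — 5 products.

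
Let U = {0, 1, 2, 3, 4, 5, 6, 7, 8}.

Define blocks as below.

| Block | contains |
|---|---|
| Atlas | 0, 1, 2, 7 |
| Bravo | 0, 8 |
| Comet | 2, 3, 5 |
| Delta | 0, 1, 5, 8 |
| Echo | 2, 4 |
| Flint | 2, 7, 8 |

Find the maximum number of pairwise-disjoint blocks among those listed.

Bravo, Comet are pairwise disjoint (Bravo={0,8}; Comet={2,3,5}).
Every remaining block overlaps one of these, and no 3 of the listed blocks are pairwise disjoint, so 2 is the maximum.

2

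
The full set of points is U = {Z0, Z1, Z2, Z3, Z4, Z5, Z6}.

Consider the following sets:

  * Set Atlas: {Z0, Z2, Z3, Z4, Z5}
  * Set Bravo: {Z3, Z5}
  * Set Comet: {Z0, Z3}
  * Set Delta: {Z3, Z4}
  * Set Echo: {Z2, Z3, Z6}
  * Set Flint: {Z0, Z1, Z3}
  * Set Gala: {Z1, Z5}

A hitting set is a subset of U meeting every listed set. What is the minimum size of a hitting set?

2

The 2 points {Z3, Z5} hit every set.
The sets Echo, Gala are pairwise disjoint, so any hitting set needs a separate point for each — at least 2. Hence 2 is optimal.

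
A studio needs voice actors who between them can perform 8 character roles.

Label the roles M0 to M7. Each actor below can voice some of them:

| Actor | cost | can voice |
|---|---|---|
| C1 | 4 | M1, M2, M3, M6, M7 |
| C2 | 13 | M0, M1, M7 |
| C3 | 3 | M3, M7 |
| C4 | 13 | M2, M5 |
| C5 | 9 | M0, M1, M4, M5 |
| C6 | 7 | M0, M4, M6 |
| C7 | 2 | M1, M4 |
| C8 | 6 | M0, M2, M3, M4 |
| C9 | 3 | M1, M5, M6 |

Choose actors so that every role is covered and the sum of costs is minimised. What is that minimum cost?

C3, C8, C9 together cover every role (C3 ∪ C8 ∪ C9 = {M0, M1, M2, M3, M4, M5, M6, M7}); total cost 3 + 6 + 3 = 12.
The greedy pick C1, C7, C9, C8 costs 15; no covering selection beats 12.

12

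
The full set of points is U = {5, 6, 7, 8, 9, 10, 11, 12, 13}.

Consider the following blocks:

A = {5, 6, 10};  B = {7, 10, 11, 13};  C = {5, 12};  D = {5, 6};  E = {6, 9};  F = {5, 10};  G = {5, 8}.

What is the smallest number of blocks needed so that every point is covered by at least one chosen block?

4

Take {B, C, E, G}. Their union is {5, 6, 7, 8, 9, 10, 11, 12, 13}, which is all 9 points.
Only B contains 7, so B is forced; the remaining 5 points need at least 3 more blocks (each remaining block adds at most 2) — so at least 4 blocks are needed, and 4 is optimal.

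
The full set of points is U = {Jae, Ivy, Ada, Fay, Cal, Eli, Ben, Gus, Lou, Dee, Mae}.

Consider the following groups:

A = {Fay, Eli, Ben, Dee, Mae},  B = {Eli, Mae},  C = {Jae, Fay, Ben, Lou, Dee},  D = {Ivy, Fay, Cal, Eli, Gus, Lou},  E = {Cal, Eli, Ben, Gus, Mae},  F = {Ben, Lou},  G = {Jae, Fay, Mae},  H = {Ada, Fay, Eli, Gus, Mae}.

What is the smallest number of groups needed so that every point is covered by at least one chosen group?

Take {C, D, H}. Their union is {Jae, Ivy, Ada, Fay, Cal, Eli, Ben, Gus, Lou, Dee, Mae}, which is all 11 points.
Only D contains Ivy, so D is forced; the remaining 5 points need at least 2 more groups (each remaining group adds at most 3) — so at least 3 groups are needed, and 3 is optimal.

3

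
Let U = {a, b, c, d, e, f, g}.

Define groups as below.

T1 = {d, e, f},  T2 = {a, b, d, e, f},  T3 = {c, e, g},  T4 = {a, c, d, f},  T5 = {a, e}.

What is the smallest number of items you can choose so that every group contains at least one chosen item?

2

H = {d, e} meets every group (each contains at least one member of H), and |H| = 2.
No single item lies in every group, so at least 2 are needed and 2 is optimal.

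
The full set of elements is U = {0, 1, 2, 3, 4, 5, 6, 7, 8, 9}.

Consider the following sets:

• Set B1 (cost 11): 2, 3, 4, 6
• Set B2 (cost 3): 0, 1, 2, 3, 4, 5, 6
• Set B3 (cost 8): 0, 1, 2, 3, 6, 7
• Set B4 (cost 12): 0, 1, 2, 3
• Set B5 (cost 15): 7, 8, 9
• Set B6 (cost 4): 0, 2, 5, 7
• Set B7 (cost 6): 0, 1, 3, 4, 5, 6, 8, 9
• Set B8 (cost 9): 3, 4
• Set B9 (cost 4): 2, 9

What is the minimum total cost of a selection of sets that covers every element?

B6, B7 together cover every element (B6 ∪ B7 = {0, 1, 2, 3, 4, 5, 6, 7, 8, 9}); total cost 4 + 6 = 10.
The greedy pick B2, B7, B6 costs 13; no covering selection beats 10.

10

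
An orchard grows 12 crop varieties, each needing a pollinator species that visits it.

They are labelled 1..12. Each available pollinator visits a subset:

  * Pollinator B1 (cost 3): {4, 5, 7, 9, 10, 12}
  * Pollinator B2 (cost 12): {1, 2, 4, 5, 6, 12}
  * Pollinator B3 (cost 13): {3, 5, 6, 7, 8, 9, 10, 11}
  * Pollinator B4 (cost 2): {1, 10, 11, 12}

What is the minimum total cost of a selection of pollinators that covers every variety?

25

B2, B3 together cover every variety (B2 ∪ B3 = {1, 2, 3, 4, 5, 6, 7, 8, 9, 10, 11, 12}); total cost 12 + 13 = 25.
The greedy pick B1, B4, B3, B2 costs 30; no covering selection beats 25.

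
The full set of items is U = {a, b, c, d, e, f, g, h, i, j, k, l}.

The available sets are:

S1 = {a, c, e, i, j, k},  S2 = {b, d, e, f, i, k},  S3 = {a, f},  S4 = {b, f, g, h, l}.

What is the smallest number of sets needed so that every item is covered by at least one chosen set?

3

S1 and S2 and S4 together: S1 ∪ S2 ∪ S4 = {a, b, c, d, e, f, g, h, i, j, k, l} — every item is covered.
Only S1 contains c, so S1 is forced; the remaining 6 items need at least 2 more sets (each remaining set adds at most 5) — so at least 3 sets are needed, and 3 is optimal.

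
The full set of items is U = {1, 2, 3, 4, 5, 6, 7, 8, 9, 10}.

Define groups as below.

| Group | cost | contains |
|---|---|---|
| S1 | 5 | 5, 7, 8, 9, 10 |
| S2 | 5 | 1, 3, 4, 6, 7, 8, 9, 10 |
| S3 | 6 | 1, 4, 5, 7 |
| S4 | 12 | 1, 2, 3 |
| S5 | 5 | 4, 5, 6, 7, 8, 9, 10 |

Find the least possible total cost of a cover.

17

S4, S5 together cover every item (S4 ∪ S5 = {1, 2, 3, 4, 5, 6, 7, 8, 9, 10}); total cost 12 + 5 = 17.
The greedy pick S2, S1, S4 costs 22; no covering selection beats 17.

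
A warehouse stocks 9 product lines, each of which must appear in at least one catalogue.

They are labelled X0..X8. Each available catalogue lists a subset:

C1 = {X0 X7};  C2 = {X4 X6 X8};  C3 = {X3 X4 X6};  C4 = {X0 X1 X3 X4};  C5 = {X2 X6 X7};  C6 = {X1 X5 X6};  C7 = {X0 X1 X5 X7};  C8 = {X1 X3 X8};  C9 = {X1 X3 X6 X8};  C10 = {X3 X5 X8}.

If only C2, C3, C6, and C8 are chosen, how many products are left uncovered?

3

Union of C2, C3, C6, C8 = {X1, X3, X4, X5, X6, X8}.
Not covered: X0, X2, X7 — 3 products.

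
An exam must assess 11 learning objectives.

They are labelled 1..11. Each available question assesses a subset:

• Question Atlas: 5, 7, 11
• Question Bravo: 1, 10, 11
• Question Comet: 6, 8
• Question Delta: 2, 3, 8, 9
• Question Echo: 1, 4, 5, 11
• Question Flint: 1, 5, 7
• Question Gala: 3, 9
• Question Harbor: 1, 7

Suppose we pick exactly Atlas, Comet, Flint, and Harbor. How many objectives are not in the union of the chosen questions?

5

Union of Atlas, Comet, Flint, Harbor = {1, 5, 6, 7, 8, 11}.
Not covered: 2, 3, 4, 9, 10 — 5 objectives.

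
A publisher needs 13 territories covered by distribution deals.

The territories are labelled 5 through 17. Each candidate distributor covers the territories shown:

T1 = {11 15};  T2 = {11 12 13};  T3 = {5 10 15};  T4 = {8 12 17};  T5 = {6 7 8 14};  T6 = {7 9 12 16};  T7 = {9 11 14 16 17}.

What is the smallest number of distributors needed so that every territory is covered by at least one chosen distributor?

Take {T2, T3, T5, T7}. Their union is {5, 6, 7, 8, 9, 10, 11, 12, 13, 14, 15, 16, 17}, which is all 13 territories.
Only T5 contains 6, so T5 is forced; the remaining 9 territories need at least 3 more distributors (each remaining distributor adds at most 4) — so at least 4 distributors are needed, and 4 is optimal.

4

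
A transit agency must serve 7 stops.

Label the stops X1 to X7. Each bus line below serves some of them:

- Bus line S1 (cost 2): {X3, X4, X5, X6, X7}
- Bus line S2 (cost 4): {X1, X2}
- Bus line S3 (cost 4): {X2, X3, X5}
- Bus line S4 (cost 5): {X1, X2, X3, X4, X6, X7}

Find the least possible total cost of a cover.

6

S1, S2 together cover every stop (S1 ∪ S2 = {X1, X2, X3, X4, X5, X6, X7}); total cost 2 + 4 = 6.
No covering selection has total cost below 6.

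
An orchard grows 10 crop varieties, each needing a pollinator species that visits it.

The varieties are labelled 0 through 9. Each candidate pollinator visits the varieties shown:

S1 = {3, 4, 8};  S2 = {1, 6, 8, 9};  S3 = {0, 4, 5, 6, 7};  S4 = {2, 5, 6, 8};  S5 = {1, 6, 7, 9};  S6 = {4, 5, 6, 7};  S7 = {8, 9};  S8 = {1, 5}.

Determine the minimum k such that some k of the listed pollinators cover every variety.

4

Take {S1, S3, S4, S5}. Their union is {0, 1, 2, 3, 4, 5, 6, 7, 8, 9}, which is all 10 varieties.
No 3 of the 8 pollinators cover everything (all 56 combinations miss at least one variety), so 4 is optimal.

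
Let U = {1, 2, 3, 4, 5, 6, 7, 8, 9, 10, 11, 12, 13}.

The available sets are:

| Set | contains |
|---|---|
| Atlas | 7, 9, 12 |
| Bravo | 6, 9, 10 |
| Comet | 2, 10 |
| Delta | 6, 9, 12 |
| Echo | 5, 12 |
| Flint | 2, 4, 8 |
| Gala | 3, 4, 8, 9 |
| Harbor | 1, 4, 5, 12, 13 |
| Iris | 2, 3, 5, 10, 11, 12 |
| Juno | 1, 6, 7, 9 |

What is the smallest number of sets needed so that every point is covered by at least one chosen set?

4

Gala, Harbor, Iris, and Juno cover everything between them: the union {1, 2, 3, 4, 5, 6, 7, 8, 9, 10, 11, 12, 13} is all of U.
No 3 of the 10 sets cover everything (all 120 combinations miss at least one point), so 4 is optimal.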